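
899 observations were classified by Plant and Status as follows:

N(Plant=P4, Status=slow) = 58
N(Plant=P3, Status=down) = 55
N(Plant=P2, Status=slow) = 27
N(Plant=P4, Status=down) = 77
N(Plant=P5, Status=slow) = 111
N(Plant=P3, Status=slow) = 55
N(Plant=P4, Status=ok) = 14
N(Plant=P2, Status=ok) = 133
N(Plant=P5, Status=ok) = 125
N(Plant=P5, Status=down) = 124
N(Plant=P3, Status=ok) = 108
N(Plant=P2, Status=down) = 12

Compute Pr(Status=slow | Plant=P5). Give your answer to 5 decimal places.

Total with Plant=P5: 125 + 111 + 124 = 360.
P(Status=slow | Plant=P5) = 111/360 = 0.30833.

0.30833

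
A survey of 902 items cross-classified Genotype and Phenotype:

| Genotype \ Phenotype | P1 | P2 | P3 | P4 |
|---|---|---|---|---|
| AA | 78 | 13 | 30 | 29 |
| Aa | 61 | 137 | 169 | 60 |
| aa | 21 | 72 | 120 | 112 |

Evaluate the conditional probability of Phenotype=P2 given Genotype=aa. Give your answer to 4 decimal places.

0.2215

Total with Genotype=aa: 21 + 72 + 120 + 112 = 325.
P(Phenotype=P2 | Genotype=aa) = 72/325 = 0.2215.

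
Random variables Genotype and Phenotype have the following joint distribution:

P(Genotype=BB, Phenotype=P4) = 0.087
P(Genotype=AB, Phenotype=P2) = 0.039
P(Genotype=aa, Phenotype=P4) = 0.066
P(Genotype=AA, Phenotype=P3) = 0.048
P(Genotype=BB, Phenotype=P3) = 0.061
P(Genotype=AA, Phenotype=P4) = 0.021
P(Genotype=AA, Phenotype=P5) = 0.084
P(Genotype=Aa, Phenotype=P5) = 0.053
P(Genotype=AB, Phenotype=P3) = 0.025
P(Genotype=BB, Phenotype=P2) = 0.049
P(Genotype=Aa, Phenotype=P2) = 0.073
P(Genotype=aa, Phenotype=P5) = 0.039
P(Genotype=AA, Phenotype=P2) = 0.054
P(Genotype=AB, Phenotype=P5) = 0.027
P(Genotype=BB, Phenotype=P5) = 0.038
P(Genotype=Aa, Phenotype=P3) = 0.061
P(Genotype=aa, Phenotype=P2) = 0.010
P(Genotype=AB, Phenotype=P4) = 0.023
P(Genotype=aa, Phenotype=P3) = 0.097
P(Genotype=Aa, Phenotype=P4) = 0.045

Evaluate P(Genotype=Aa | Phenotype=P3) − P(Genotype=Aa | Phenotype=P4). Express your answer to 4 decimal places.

0.0230

P(Phenotype=P3) = 0.048 + 0.061 + 0.097 + 0.025 + 0.061 = 0.292; P(Genotype=Aa | Phenotype=P3) = 0.061/0.292 = 0.20890.
P(Phenotype=P4) = 0.021 + 0.045 + 0.066 + 0.023 + 0.087 = 0.242; P(Genotype=Aa | Phenotype=P4) = 0.045/0.242 = 0.18595.
Difference = 0.0230.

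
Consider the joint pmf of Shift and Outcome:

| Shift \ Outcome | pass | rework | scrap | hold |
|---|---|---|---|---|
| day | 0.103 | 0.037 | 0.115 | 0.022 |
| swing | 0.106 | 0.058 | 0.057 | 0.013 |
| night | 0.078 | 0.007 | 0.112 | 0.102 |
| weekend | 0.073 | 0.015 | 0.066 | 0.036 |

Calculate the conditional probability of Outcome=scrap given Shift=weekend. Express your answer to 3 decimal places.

P(Shift=weekend) = 0.073 + 0.015 + 0.066 + 0.036 = 0.190.
P(Outcome=scrap | Shift=weekend) = 0.066/0.190 = 0.347.

0.347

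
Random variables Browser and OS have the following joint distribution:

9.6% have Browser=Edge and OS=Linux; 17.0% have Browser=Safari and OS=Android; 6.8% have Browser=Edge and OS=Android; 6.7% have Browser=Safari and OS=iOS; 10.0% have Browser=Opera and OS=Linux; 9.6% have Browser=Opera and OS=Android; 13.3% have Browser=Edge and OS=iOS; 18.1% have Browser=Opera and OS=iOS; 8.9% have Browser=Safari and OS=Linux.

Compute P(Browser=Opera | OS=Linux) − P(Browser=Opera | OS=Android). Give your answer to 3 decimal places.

0.063

P(OS=Linux) = 0.089 + 0.096 + 0.100 = 0.285; P(Browser=Opera | OS=Linux) = 0.100/0.285 = 0.3509.
P(OS=Android) = 0.170 + 0.068 + 0.096 = 0.334; P(Browser=Opera | OS=Android) = 0.096/0.334 = 0.2874.
Difference = 0.063.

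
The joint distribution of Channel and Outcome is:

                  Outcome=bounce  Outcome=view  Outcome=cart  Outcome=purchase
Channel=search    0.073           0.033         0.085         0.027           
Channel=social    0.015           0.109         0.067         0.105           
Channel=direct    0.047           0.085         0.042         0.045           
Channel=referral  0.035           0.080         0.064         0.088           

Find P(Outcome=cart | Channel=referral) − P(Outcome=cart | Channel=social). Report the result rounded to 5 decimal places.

0.01335

P(Channel=referral) = 0.035 + 0.080 + 0.064 + 0.088 = 0.267; P(Outcome=cart | Channel=referral) = 0.064/0.267 = 0.239700.
P(Channel=social) = 0.015 + 0.109 + 0.067 + 0.105 = 0.296; P(Outcome=cart | Channel=social) = 0.067/0.296 = 0.226351.
Difference = 0.01335.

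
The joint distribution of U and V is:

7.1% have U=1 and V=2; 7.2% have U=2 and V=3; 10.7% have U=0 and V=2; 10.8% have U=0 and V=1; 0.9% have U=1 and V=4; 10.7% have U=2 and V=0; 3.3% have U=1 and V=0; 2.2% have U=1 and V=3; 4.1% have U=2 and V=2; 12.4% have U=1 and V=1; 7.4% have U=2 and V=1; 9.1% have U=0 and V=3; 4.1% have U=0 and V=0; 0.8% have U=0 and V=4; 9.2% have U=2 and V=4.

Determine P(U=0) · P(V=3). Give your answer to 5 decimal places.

0.06568

P(U=0) = 0.041 + 0.108 + 0.107 + 0.091 + 0.008 = 0.355.
P(V=3) = 0.091 + 0.022 + 0.072 = 0.185.
Product: 0.355 × 0.185 = 0.06568.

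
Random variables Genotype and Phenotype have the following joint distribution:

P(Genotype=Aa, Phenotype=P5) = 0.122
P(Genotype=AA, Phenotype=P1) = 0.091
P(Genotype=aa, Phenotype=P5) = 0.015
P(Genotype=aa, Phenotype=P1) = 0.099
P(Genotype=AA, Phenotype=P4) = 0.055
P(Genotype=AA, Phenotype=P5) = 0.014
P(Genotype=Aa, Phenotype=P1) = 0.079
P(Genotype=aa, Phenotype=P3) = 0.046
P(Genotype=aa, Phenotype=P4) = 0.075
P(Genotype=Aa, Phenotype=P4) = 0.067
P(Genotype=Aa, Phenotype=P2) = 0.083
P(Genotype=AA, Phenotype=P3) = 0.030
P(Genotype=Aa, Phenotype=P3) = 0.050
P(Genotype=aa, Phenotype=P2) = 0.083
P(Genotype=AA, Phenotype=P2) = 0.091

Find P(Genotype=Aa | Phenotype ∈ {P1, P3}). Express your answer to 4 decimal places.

P(Phenotype=P1) = 0.091 + 0.079 + 0.099 = 0.269.
P(Phenotype=P3) = 0.030 + 0.050 + 0.046 = 0.126.
P(Phenotype ∈ {P1, P3}) = 0.269 + 0.126 = 0.395; P(Genotype=Aa, Phenotype ∈ {P1, P3}) = 0.079 + 0.050 = 0.129.
P(Genotype=Aa | Phenotype ∈ {P1, P3}) = 0.129/0.395 = 0.3266.

0.3266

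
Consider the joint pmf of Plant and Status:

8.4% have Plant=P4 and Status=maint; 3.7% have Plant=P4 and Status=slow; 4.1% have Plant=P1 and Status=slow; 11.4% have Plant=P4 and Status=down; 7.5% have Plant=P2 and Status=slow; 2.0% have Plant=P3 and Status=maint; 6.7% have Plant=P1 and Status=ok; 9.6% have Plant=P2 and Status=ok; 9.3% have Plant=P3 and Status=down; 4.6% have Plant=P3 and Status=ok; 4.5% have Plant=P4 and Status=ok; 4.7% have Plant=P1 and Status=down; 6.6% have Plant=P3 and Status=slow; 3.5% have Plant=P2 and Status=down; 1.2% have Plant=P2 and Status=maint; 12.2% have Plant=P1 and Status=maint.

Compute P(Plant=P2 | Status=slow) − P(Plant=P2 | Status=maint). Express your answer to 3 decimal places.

P(Status=slow) = 0.041 + 0.075 + 0.066 + 0.037 = 0.219; P(Plant=P2 | Status=slow) = 0.075/0.219 = 0.3425.
P(Status=maint) = 0.122 + 0.012 + 0.020 + 0.084 = 0.238; P(Plant=P2 | Status=maint) = 0.012/0.238 = 0.0504.
Difference = 0.292.

0.292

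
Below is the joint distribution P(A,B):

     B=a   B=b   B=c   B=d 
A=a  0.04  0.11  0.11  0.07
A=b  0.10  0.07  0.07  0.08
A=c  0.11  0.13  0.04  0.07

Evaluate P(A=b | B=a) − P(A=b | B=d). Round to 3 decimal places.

0.036

P(B=a) = 0.04 + 0.10 + 0.11 = 0.25; P(A=b | B=a) = 0.10/0.25 = 0.4000.
P(B=d) = 0.07 + 0.08 + 0.07 = 0.22; P(A=b | B=d) = 0.08/0.22 = 0.3636.
Difference = 0.036.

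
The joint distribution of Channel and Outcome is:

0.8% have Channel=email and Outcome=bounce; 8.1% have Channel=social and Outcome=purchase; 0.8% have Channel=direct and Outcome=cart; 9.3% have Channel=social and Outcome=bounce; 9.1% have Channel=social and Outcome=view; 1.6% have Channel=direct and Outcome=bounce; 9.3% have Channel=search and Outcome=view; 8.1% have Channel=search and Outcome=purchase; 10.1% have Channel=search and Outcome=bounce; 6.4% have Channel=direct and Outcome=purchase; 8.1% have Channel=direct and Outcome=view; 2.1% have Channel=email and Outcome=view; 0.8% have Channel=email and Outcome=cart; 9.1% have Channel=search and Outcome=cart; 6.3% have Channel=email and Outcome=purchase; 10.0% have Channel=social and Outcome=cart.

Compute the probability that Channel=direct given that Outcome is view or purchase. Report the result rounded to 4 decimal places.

P(Outcome=view) = 0.021 + 0.093 + 0.091 + 0.081 = 0.286.
P(Outcome=purchase) = 0.063 + 0.081 + 0.081 + 0.064 = 0.289.
P(Outcome ∈ {view, purchase}) = 0.286 + 0.289 = 0.575; P(Channel=direct, Outcome ∈ {view, purchase}) = 0.081 + 0.064 = 0.145.
P(Channel=direct | Outcome ∈ {view, purchase}) = 0.145/0.575 = 0.2522.

0.2522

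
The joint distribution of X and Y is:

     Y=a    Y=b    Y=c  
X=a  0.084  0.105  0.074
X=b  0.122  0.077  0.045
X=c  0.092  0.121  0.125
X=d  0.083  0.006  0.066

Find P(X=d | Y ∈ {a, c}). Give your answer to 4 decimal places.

P(Y=a) = 0.084 + 0.122 + 0.092 + 0.083 = 0.381.
P(Y=c) = 0.074 + 0.045 + 0.125 + 0.066 = 0.310.
P(Y ∈ {a, c}) = 0.381 + 0.310 = 0.691; P(X=d, Y ∈ {a, c}) = 0.083 + 0.066 = 0.149.
P(X=d | Y ∈ {a, c}) = 0.149/0.691 = 0.2156.

0.2156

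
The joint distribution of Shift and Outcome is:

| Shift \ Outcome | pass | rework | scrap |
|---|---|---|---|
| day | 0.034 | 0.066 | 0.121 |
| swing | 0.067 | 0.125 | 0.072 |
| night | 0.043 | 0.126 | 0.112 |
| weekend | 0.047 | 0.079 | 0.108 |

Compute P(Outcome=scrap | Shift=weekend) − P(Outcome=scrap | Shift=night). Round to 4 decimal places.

0.0630

P(Shift=weekend) = 0.047 + 0.079 + 0.108 = 0.234; P(Outcome=scrap | Shift=weekend) = 0.108/0.234 = 0.46154.
P(Shift=night) = 0.043 + 0.126 + 0.112 = 0.281; P(Outcome=scrap | Shift=night) = 0.112/0.281 = 0.39858.
Difference = 0.0630.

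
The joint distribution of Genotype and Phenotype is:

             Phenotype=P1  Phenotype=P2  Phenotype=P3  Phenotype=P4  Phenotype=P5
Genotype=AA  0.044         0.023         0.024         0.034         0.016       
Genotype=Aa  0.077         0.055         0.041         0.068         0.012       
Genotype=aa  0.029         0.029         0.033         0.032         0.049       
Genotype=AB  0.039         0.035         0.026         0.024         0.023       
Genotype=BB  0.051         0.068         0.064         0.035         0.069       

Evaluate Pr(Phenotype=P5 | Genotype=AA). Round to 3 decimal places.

0.113

P(Genotype=AA) = 0.044 + 0.023 + 0.024 + 0.034 + 0.016 = 0.141.
P(Phenotype=P5 | Genotype=AA) = 0.016/0.141 = 0.113.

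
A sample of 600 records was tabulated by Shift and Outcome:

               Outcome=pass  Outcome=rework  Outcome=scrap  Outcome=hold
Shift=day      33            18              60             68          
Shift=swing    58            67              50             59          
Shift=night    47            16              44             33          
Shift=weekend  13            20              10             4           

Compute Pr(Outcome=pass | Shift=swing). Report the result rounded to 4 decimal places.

Total with Shift=swing: 58 + 67 + 50 + 59 = 234.
P(Outcome=pass | Shift=swing) = 58/234 = 0.2479.

0.2479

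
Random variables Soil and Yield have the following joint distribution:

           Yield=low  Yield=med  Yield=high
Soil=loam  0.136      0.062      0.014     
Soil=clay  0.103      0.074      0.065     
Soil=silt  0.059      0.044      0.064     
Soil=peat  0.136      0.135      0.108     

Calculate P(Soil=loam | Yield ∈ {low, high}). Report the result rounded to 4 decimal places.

P(Yield=low) = 0.136 + 0.103 + 0.059 + 0.136 = 0.434.
P(Yield=high) = 0.014 + 0.065 + 0.064 + 0.108 = 0.251.
P(Yield ∈ {low, high}) = 0.434 + 0.251 = 0.685; P(Soil=loam, Yield ∈ {low, high}) = 0.136 + 0.014 = 0.150.
P(Soil=loam | Yield ∈ {low, high}) = 0.150/0.685 = 0.2190.

0.2190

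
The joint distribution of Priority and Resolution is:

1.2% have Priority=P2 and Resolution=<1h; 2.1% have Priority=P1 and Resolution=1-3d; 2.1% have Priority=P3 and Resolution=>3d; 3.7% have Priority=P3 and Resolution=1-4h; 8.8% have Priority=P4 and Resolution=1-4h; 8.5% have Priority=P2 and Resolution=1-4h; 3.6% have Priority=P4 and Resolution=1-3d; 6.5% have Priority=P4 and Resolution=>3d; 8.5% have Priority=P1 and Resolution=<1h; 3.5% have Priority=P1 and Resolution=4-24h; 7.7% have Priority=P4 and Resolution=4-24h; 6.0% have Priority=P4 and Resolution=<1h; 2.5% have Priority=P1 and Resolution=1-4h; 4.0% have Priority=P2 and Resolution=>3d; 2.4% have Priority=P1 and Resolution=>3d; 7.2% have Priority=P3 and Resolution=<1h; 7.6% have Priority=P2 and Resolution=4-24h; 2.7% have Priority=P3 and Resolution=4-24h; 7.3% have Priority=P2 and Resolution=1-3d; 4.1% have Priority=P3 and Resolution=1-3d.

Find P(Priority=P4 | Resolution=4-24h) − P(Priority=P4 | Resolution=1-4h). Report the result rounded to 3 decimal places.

P(Resolution=4-24h) = 0.035 + 0.076 + 0.027 + 0.077 = 0.215; P(Priority=P4 | Resolution=4-24h) = 0.077/0.215 = 0.3581.
P(Resolution=1-4h) = 0.025 + 0.085 + 0.037 + 0.088 = 0.235; P(Priority=P4 | Resolution=1-4h) = 0.088/0.235 = 0.3745.
Difference = -0.016.

-0.016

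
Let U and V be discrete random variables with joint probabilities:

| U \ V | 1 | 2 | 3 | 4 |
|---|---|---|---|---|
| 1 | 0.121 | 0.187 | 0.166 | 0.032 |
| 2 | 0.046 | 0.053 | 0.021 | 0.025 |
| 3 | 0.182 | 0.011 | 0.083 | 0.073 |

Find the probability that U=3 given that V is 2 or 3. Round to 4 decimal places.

0.1804

P(V=2) = 0.187 + 0.053 + 0.011 = 0.251.
P(V=3) = 0.166 + 0.021 + 0.083 = 0.270.
P(V ∈ {2, 3}) = 0.251 + 0.270 = 0.521; P(U=3, V ∈ {2, 3}) = 0.011 + 0.083 = 0.094.
P(U=3 | V ∈ {2, 3}) = 0.094/0.521 = 0.1804.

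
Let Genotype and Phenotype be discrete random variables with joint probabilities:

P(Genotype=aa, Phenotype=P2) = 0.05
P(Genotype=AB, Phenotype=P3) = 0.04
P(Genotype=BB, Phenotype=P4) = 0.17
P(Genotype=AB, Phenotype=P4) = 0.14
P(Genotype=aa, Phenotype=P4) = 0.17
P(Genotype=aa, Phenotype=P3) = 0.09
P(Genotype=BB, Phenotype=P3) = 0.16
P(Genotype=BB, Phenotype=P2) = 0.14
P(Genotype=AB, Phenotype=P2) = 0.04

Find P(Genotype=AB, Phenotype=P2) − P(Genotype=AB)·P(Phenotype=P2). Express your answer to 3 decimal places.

P(Genotype=AB) = 0.04 + 0.04 + 0.14 = 0.22.
P(Phenotype=P2) = 0.05 + 0.04 + 0.14 = 0.23.
P(Genotype=AB, Phenotype=P2) − P(Genotype=AB)P(Phenotype=P2) = 0.04 − 0.22×0.23 = -0.011.

-0.011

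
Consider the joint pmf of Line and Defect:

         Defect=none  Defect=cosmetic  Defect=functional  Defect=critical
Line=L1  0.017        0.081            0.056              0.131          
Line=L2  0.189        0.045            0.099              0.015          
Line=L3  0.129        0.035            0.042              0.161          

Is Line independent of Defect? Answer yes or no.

P(Line=L2) = 0.348 and P(Defect=critical) = 0.307, so their product is 0.10684, but P(Line=L2, Defect=critical) = 0.015. Since these differ, Line and Defect are not independent.

no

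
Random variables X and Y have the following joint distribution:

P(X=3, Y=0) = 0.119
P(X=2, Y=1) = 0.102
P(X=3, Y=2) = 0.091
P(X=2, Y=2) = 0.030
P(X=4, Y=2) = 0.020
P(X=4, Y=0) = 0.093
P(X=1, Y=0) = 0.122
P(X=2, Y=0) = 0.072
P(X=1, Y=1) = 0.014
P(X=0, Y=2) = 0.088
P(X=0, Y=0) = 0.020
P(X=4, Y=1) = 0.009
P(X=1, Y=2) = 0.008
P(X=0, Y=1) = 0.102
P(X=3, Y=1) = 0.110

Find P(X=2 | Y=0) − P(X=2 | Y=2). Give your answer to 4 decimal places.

0.0424

P(Y=0) = 0.020 + 0.122 + 0.072 + 0.119 + 0.093 = 0.426; P(X=2 | Y=0) = 0.072/0.426 = 0.16901.
P(Y=2) = 0.088 + 0.008 + 0.030 + 0.091 + 0.020 = 0.237; P(X=2 | Y=2) = 0.030/0.237 = 0.12658.
Difference = 0.0424.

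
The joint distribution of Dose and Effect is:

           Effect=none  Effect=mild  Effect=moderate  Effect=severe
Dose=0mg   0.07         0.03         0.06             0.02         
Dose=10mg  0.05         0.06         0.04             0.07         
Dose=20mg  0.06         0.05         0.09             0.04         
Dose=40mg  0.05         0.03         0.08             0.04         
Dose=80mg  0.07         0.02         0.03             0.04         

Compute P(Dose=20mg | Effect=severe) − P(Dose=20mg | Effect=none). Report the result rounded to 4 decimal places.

-0.0095

P(Effect=severe) = 0.02 + 0.07 + 0.04 + 0.04 + 0.04 = 0.21; P(Dose=20mg | Effect=severe) = 0.04/0.21 = 0.19048.
P(Effect=none) = 0.07 + 0.05 + 0.06 + 0.05 + 0.07 = 0.30; P(Dose=20mg | Effect=none) = 0.06/0.30 = 0.20000.
Difference = -0.0095.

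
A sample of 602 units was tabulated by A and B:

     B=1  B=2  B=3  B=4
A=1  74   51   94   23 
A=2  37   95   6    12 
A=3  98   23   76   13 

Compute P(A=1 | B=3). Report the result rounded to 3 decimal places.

Total with B=3: 94 + 6 + 76 = 176.
P(A=1 | B=3) = 94/176 = 0.534.

0.534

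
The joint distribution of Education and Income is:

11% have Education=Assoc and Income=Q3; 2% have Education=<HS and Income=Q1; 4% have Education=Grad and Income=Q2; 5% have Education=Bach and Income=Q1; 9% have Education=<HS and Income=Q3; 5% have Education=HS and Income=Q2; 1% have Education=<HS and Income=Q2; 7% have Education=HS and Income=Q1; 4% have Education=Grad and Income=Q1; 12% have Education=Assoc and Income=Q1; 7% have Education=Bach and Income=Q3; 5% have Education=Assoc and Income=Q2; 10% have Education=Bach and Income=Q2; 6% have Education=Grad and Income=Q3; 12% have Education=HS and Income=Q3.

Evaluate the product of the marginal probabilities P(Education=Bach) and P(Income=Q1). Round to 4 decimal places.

P(Education=Bach) = 0.05 + 0.10 + 0.07 = 0.22.
P(Income=Q1) = 0.02 + 0.07 + 0.12 + 0.05 + 0.04 = 0.30.
Product: 0.22 × 0.30 = 0.0660.

0.0660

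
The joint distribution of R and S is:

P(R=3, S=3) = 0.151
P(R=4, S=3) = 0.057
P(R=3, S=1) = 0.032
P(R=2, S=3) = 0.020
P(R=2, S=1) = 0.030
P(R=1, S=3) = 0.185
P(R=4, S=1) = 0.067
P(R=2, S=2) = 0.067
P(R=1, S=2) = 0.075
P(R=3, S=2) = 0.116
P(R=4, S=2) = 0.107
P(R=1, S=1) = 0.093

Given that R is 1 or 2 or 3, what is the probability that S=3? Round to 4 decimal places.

P(R=1) = 0.093 + 0.075 + 0.185 = 0.353.
P(R=2) = 0.030 + 0.067 + 0.020 = 0.117.
P(R=3) = 0.032 + 0.116 + 0.151 = 0.299.
P(R ∈ {1, 2, 3}) = 0.353 + 0.117 + 0.299 = 0.769; P(S=3, R ∈ {1, 2, 3}) = 0.185 + 0.020 + 0.151 = 0.356.
P(S=3 | R ∈ {1, 2, 3}) = 0.356/0.769 = 0.4629.

0.4629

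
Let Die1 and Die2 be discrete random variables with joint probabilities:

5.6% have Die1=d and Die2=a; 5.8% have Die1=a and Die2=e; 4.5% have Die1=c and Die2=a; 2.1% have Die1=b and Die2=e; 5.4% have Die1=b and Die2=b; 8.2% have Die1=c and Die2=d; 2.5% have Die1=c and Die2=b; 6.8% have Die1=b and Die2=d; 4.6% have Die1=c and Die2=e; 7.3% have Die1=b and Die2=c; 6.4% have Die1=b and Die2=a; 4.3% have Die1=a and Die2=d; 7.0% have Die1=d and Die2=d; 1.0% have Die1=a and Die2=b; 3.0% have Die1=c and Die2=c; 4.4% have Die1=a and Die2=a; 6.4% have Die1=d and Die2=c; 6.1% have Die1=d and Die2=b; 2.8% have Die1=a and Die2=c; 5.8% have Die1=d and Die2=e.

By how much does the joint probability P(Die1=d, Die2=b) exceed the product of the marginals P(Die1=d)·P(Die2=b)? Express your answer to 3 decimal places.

P(Die1=d) = 0.056 + 0.061 + 0.064 + 0.070 + 0.058 = 0.309.
P(Die2=b) = 0.010 + 0.054 + 0.025 + 0.061 = 0.150.
P(Die1=d, Die2=b) − P(Die1=d)P(Die2=b) = 0.061 − 0.309×0.150 = 0.015.

0.015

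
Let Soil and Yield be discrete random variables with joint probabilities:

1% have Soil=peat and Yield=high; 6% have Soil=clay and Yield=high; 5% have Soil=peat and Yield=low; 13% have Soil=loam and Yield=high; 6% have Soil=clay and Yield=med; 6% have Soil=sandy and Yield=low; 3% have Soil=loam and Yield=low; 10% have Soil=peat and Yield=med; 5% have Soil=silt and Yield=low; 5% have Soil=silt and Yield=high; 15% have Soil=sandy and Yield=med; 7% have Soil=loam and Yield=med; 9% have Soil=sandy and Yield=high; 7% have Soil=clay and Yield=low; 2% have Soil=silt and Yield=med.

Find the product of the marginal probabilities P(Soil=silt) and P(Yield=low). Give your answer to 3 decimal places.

P(Soil=silt) = 0.05 + 0.02 + 0.05 = 0.12.
P(Yield=low) = 0.06 + 0.03 + 0.07 + 0.05 + 0.05 = 0.26.
Product: 0.12 × 0.26 = 0.031.

0.031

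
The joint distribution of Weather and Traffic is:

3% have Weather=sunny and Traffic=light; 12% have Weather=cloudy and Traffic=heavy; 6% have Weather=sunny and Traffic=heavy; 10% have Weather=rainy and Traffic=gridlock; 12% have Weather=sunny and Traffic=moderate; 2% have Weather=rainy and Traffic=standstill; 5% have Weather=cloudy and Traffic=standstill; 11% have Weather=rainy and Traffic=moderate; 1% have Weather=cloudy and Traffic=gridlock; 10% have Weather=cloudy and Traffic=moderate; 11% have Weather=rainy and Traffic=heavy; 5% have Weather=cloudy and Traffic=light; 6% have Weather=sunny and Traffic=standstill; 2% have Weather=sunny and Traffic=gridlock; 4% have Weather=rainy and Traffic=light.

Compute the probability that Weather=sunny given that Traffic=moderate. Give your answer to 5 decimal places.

0.36364

P(Traffic=moderate) = 0.12 + 0.10 + 0.11 = 0.33.
P(Weather=sunny | Traffic=moderate) = 0.12/0.33 = 0.36364.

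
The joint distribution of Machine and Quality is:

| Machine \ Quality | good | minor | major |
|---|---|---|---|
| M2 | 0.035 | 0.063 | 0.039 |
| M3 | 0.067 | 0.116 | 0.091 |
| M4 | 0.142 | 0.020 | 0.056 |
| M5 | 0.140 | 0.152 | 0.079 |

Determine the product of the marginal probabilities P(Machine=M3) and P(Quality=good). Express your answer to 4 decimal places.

0.1052

P(Machine=M3) = 0.067 + 0.116 + 0.091 = 0.274.
P(Quality=good) = 0.035 + 0.067 + 0.142 + 0.140 = 0.384.
Product: 0.274 × 0.384 = 0.1052.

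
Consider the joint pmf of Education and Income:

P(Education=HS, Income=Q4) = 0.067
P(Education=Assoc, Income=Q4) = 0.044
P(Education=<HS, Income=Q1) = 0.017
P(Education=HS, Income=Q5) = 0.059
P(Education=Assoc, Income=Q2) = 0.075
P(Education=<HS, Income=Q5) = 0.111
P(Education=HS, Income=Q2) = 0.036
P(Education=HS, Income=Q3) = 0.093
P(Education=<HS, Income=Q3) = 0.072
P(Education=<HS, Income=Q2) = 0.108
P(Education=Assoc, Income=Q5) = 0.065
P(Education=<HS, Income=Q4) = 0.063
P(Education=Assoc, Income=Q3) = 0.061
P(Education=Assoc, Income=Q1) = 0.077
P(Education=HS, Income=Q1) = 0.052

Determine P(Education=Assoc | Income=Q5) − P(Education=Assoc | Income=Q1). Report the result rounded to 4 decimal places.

-0.2508

P(Income=Q5) = 0.111 + 0.059 + 0.065 = 0.235; P(Education=Assoc | Income=Q5) = 0.065/0.235 = 0.27660.
P(Income=Q1) = 0.017 + 0.052 + 0.077 = 0.146; P(Education=Assoc | Income=Q1) = 0.077/0.146 = 0.52740.
Difference = -0.2508.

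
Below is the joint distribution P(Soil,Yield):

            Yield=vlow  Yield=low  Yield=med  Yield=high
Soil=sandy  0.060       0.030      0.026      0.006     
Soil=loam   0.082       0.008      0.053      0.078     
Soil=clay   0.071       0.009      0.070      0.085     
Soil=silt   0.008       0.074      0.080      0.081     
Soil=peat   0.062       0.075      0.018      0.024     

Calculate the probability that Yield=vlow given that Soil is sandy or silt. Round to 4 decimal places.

0.1863

P(Soil=sandy) = 0.060 + 0.030 + 0.026 + 0.006 = 0.122.
P(Soil=silt) = 0.008 + 0.074 + 0.080 + 0.081 = 0.243.
P(Soil ∈ {sandy, silt}) = 0.122 + 0.243 = 0.365; P(Yield=vlow, Soil ∈ {sandy, silt}) = 0.060 + 0.008 = 0.068.
P(Yield=vlow | Soil ∈ {sandy, silt}) = 0.068/0.365 = 0.1863.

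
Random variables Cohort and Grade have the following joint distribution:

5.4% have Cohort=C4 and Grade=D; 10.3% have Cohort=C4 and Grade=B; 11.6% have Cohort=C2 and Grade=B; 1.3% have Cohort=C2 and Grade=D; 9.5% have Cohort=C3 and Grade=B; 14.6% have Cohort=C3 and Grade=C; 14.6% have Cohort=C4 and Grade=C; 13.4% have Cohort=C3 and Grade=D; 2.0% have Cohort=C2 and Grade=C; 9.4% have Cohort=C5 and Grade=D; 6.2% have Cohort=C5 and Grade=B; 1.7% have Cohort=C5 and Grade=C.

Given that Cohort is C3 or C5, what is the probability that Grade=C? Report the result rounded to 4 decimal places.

P(Cohort=C3) = 0.095 + 0.146 + 0.134 = 0.375.
P(Cohort=C5) = 0.062 + 0.017 + 0.094 = 0.173.
P(Cohort ∈ {C3, C5}) = 0.375 + 0.173 = 0.548; P(Grade=C, Cohort ∈ {C3, C5}) = 0.146 + 0.017 = 0.163.
P(Grade=C | Cohort ∈ {C3, C5}) = 0.163/0.548 = 0.2974.

0.2974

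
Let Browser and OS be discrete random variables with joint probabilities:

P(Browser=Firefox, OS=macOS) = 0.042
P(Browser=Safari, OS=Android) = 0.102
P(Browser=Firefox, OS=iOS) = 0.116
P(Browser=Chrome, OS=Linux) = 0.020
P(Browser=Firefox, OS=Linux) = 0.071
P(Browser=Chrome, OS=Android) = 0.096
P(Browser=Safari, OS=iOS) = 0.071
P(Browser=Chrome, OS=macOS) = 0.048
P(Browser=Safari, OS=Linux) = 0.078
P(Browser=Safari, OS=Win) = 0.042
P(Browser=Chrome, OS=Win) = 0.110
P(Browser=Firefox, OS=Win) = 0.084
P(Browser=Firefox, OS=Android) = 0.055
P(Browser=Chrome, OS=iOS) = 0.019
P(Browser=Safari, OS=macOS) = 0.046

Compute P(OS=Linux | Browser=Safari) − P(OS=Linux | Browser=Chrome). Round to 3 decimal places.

P(Browser=Safari) = 0.042 + 0.046 + 0.078 + 0.071 + 0.102 = 0.339; P(OS=Linux | Browser=Safari) = 0.078/0.339 = 0.2301.
P(Browser=Chrome) = 0.110 + 0.048 + 0.020 + 0.019 + 0.096 = 0.293; P(OS=Linux | Browser=Chrome) = 0.020/0.293 = 0.0683.
Difference = 0.162.

0.162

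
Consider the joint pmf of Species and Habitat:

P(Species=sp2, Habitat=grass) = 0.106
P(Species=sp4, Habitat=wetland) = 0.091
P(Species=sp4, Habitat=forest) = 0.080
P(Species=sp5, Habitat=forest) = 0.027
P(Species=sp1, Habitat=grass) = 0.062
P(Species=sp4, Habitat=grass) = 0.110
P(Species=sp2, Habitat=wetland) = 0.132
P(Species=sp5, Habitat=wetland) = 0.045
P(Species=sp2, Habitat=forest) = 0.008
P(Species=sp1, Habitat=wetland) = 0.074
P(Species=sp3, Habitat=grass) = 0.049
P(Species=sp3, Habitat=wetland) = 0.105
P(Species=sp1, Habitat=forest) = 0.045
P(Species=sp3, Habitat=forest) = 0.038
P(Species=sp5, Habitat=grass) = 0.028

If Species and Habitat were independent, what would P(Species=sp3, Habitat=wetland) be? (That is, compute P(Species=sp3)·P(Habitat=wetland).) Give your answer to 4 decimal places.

0.0858

P(Species=sp3) = 0.038 + 0.049 + 0.105 = 0.192.
P(Habitat=wetland) = 0.074 + 0.132 + 0.105 + 0.091 + 0.045 = 0.447.
Product: 0.192 × 0.447 = 0.0858.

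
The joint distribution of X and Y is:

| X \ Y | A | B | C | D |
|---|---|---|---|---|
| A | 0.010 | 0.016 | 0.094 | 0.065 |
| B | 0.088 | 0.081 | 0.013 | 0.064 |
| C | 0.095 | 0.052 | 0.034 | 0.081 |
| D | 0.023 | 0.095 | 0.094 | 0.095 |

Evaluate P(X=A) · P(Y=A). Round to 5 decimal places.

0.03996

P(X=A) = 0.010 + 0.016 + 0.094 + 0.065 = 0.185.
P(Y=A) = 0.010 + 0.088 + 0.095 + 0.023 = 0.216.
Product: 0.185 × 0.216 = 0.03996.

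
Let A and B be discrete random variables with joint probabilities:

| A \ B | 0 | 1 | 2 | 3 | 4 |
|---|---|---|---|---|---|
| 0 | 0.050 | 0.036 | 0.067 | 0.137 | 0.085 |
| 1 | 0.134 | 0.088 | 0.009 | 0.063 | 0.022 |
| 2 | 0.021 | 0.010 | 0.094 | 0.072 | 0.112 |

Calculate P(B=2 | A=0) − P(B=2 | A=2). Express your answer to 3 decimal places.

-0.126

P(A=0) = 0.050 + 0.036 + 0.067 + 0.137 + 0.085 = 0.375; P(B=2 | A=0) = 0.067/0.375 = 0.1787.
P(A=2) = 0.021 + 0.010 + 0.094 + 0.072 + 0.112 = 0.309; P(B=2 | A=2) = 0.094/0.309 = 0.3042.
Difference = -0.126.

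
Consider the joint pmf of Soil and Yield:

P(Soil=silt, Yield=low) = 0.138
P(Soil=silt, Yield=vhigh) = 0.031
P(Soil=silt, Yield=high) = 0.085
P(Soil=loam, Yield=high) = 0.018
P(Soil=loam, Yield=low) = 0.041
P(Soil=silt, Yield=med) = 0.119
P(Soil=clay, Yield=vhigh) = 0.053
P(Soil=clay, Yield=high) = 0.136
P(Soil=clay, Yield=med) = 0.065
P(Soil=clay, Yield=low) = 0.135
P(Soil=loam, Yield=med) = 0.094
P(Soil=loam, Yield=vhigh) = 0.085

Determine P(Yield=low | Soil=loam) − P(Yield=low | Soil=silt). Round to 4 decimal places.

-0.1977

P(Soil=loam) = 0.041 + 0.094 + 0.018 + 0.085 = 0.238; P(Yield=low | Soil=loam) = 0.041/0.238 = 0.17227.
P(Soil=silt) = 0.138 + 0.119 + 0.085 + 0.031 = 0.373; P(Yield=low | Soil=silt) = 0.138/0.373 = 0.36997.
Difference = -0.1977.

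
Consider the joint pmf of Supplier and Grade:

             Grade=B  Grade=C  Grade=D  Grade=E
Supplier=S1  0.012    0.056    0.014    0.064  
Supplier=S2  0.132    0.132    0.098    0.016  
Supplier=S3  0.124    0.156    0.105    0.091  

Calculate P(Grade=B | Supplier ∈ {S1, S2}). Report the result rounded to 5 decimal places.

0.27481

P(Supplier=S1) = 0.012 + 0.056 + 0.014 + 0.064 = 0.146.
P(Supplier=S2) = 0.132 + 0.132 + 0.098 + 0.016 = 0.378.
P(Supplier ∈ {S1, S2}) = 0.146 + 0.378 = 0.524; P(Grade=B, Supplier ∈ {S1, S2}) = 0.012 + 0.132 = 0.144.
P(Grade=B | Supplier ∈ {S1, S2}) = 0.144/0.524 = 0.27481.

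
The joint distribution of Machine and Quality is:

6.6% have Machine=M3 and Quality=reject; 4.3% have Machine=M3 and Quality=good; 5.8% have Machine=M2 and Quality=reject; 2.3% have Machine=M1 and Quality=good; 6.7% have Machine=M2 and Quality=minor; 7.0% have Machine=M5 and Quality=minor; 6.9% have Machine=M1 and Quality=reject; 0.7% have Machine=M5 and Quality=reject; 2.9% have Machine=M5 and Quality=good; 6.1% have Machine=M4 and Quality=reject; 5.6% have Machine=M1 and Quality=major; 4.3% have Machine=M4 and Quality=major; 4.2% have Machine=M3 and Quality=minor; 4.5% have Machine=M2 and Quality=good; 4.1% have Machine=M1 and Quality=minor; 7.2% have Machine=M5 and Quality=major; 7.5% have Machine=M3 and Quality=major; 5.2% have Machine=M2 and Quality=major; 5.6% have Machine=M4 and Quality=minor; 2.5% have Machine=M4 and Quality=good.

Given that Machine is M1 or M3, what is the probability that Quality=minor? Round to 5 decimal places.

0.20000

P(Machine=M1) = 0.023 + 0.041 + 0.056 + 0.069 = 0.189.
P(Machine=M3) = 0.043 + 0.042 + 0.075 + 0.066 = 0.226.
P(Machine ∈ {M1, M3}) = 0.189 + 0.226 = 0.415; P(Quality=minor, Machine ∈ {M1, M3}) = 0.041 + 0.042 = 0.083.
P(Quality=minor | Machine ∈ {M1, M3}) = 0.083/0.415 = 0.20000.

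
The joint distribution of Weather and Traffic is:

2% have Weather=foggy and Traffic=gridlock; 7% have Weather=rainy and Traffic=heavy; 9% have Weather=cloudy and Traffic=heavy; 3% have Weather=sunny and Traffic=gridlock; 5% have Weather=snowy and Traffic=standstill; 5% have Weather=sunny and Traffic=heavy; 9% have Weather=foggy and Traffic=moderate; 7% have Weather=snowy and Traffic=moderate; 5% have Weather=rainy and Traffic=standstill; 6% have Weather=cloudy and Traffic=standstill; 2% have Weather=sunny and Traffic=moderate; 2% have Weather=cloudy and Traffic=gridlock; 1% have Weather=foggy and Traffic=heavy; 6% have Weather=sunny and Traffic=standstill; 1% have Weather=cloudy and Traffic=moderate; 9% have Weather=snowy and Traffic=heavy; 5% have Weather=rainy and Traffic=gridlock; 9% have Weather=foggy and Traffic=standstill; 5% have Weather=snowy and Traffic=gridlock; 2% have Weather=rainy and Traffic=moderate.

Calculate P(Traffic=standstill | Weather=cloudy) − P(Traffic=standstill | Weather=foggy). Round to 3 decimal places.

P(Weather=cloudy) = 0.01 + 0.09 + 0.02 + 0.06 = 0.18; P(Traffic=standstill | Weather=cloudy) = 0.06/0.18 = 0.3333.
P(Weather=foggy) = 0.09 + 0.01 + 0.02 + 0.09 = 0.21; P(Traffic=standstill | Weather=foggy) = 0.09/0.21 = 0.4286.
Difference = -0.095.

-0.095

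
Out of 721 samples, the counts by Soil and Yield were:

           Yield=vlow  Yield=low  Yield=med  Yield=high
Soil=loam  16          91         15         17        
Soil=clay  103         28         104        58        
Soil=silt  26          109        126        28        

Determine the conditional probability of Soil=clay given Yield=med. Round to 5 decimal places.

Total with Yield=med: 15 + 104 + 126 = 245.
P(Soil=clay | Yield=med) = 104/245 = 0.42449.

0.42449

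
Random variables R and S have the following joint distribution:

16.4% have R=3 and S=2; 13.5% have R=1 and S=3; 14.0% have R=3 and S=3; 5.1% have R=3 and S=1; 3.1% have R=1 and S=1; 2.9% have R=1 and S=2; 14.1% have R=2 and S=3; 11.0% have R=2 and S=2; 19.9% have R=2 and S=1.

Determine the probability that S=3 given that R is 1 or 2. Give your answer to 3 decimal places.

0.428

P(R=1) = 0.031 + 0.029 + 0.135 = 0.195.
P(R=2) = 0.199 + 0.110 + 0.141 = 0.450.
P(R ∈ {1, 2}) = 0.195 + 0.450 = 0.645; P(S=3, R ∈ {1, 2}) = 0.135 + 0.141 = 0.276.
P(S=3 | R ∈ {1, 2}) = 0.276/0.645 = 0.428.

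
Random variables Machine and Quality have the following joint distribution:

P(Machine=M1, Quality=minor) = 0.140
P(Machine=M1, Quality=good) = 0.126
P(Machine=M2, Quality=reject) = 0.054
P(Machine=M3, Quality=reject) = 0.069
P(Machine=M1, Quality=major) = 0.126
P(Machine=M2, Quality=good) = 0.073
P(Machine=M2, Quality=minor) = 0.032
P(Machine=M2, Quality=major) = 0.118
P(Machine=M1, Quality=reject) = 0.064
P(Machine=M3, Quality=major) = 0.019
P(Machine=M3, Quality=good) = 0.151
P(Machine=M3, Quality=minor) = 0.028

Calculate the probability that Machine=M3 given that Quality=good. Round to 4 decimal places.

0.4314

P(Quality=good) = 0.126 + 0.073 + 0.151 = 0.350.
P(Machine=M3 | Quality=good) = 0.151/0.350 = 0.4314.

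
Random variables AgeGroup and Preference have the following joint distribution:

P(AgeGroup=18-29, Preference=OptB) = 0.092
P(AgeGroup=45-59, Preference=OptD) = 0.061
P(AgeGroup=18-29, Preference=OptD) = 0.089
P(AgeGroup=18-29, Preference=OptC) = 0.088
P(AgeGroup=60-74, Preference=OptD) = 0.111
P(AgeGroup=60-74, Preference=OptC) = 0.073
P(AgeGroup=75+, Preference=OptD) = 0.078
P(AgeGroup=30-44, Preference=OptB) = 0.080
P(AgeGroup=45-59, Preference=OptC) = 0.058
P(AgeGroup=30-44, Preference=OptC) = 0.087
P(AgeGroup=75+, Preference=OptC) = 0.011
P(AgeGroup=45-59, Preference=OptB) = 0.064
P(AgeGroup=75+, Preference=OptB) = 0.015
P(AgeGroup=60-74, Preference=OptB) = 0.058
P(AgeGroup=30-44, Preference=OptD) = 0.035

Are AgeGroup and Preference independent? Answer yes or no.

no

P(AgeGroup=30-44) = 0.202 and P(Preference=OptD) = 0.374, so their product is 0.07555, but P(AgeGroup=30-44, Preference=OptD) = 0.035. Since these differ, AgeGroup and Preference are not independent.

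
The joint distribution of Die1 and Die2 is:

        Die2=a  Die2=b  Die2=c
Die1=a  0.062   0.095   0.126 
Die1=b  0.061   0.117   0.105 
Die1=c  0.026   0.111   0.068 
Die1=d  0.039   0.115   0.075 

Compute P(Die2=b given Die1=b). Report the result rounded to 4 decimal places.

P(Die1=b) = 0.061 + 0.117 + 0.105 = 0.283.
P(Die2=b | Die1=b) = 0.117/0.283 = 0.4134.

0.4134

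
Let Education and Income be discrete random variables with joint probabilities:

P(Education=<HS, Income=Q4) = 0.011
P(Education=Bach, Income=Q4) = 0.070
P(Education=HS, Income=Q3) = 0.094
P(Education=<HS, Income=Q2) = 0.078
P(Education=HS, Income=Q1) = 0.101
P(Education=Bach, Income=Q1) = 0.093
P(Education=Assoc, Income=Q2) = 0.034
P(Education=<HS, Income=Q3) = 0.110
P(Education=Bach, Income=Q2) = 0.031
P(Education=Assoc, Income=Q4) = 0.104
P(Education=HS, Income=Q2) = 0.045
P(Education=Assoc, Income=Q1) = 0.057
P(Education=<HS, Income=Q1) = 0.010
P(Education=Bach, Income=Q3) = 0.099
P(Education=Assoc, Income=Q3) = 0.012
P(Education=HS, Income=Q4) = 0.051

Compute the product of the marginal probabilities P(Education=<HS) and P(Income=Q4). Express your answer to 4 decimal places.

0.0493

P(Education=<HS) = 0.010 + 0.078 + 0.110 + 0.011 = 0.209.
P(Income=Q4) = 0.011 + 0.051 + 0.104 + 0.070 = 0.236.
Product: 0.209 × 0.236 = 0.0493.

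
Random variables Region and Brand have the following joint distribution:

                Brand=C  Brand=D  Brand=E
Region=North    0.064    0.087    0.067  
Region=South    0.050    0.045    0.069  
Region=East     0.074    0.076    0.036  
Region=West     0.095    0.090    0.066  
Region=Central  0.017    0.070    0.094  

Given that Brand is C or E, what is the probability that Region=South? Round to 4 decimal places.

0.1883

P(Brand=C) = 0.064 + 0.050 + 0.074 + 0.095 + 0.017 = 0.300.
P(Brand=E) = 0.067 + 0.069 + 0.036 + 0.066 + 0.094 = 0.332.
P(Brand ∈ {C, E}) = 0.300 + 0.332 = 0.632; P(Region=South, Brand ∈ {C, E}) = 0.050 + 0.069 = 0.119.
P(Region=South | Brand ∈ {C, E}) = 0.119/0.632 = 0.1883.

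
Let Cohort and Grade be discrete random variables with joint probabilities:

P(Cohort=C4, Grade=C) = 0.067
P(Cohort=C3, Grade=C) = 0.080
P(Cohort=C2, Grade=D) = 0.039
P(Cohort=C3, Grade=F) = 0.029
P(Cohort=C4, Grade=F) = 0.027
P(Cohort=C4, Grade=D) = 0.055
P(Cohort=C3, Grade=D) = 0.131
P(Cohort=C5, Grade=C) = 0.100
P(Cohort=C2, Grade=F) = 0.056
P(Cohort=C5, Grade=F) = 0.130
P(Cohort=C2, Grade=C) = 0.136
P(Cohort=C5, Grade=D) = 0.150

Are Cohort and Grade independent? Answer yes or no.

no

P(Cohort=C2) = 0.231 and P(Grade=D) = 0.375, so their product is 0.08663, but P(Cohort=C2, Grade=D) = 0.039. Since these differ, Cohort and Grade are not independent.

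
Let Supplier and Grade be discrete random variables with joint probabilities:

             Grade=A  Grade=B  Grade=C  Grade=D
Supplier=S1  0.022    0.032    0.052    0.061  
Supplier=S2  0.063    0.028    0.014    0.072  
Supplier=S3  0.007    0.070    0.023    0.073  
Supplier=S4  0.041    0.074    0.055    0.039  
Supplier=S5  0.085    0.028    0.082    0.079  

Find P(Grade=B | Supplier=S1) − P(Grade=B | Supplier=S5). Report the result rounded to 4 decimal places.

0.0894

P(Supplier=S1) = 0.022 + 0.032 + 0.052 + 0.061 = 0.167; P(Grade=B | Supplier=S1) = 0.032/0.167 = 0.19162.
P(Supplier=S5) = 0.085 + 0.028 + 0.082 + 0.079 = 0.274; P(Grade=B | Supplier=S5) = 0.028/0.274 = 0.10219.
Difference = 0.0894.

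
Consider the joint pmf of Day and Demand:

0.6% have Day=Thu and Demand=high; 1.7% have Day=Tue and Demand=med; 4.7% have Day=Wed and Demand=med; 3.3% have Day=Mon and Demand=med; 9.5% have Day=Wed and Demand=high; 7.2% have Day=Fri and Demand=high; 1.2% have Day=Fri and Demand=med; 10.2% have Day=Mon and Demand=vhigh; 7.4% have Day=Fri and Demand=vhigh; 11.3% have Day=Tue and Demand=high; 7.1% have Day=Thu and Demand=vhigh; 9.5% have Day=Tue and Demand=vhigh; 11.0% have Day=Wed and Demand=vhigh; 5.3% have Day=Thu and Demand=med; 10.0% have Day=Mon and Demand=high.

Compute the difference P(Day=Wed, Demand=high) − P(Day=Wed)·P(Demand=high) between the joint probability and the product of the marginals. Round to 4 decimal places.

P(Day=Wed) = 0.047 + 0.095 + 0.110 = 0.252.
P(Demand=high) = 0.100 + 0.113 + 0.095 + 0.006 + 0.072 = 0.386.
P(Day=Wed, Demand=high) − P(Day=Wed)P(Demand=high) = 0.095 − 0.252×0.386 = -0.0023.

-0.0023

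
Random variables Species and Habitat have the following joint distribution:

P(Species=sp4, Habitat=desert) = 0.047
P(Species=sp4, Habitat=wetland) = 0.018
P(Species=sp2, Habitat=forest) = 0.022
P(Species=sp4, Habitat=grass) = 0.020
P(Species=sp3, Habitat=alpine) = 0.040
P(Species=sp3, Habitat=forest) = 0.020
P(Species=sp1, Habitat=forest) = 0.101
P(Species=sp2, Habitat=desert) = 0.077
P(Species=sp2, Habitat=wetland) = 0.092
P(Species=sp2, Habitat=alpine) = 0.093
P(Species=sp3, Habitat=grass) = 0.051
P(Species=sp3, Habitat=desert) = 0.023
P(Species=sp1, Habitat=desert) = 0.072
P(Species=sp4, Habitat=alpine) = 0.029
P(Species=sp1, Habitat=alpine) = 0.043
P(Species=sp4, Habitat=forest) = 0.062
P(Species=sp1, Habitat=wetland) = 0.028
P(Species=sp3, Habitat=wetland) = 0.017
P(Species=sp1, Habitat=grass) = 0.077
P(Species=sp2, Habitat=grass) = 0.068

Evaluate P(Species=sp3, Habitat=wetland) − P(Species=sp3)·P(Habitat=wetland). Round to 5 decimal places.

P(Species=sp3) = 0.020 + 0.051 + 0.017 + 0.023 + 0.040 = 0.151.
P(Habitat=wetland) = 0.028 + 0.092 + 0.017 + 0.018 = 0.155.
P(Species=sp3, Habitat=wetland) − P(Species=sp3)P(Habitat=wetland) = 0.017 − 0.151×0.155 = -0.00641.

-0.00641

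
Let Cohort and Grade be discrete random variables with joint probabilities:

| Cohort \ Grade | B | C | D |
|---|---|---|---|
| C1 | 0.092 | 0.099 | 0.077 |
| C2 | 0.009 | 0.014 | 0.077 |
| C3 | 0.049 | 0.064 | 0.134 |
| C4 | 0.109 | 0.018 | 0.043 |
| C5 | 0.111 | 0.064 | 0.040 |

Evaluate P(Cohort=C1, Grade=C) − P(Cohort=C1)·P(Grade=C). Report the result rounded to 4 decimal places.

P(Cohort=C1) = 0.092 + 0.099 + 0.077 = 0.268.
P(Grade=C) = 0.099 + 0.014 + 0.064 + 0.018 + 0.064 = 0.259.
P(Cohort=C1, Grade=C) − P(Cohort=C1)P(Grade=C) = 0.099 − 0.268×0.259 = 0.0296.

0.0296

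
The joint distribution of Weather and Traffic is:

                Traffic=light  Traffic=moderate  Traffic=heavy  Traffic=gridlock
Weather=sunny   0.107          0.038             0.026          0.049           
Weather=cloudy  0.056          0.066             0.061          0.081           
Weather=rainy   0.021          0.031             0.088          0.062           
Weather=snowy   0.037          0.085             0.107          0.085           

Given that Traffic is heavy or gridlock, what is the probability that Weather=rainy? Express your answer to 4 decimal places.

P(Traffic=heavy) = 0.026 + 0.061 + 0.088 + 0.107 = 0.282.
P(Traffic=gridlock) = 0.049 + 0.081 + 0.062 + 0.085 = 0.277.
P(Traffic ∈ {heavy, gridlock}) = 0.282 + 0.277 = 0.559; P(Weather=rainy, Traffic ∈ {heavy, gridlock}) = 0.088 + 0.062 = 0.150.
P(Weather=rainy | Traffic ∈ {heavy, gridlock}) = 0.150/0.559 = 0.2683.

0.2683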